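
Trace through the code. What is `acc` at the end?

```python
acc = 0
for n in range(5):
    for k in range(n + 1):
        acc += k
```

Let's trace through this code step by step.

Initialize: acc = 0
Entering loop: for n in range(5):

After execution: acc = 20
20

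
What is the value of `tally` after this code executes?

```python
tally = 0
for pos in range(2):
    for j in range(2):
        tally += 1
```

Let's trace through this code step by step.

Initialize: tally = 0
Entering loop: for pos in range(2):

After execution: tally = 4
4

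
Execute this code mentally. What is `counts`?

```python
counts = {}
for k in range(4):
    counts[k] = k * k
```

Let's trace through this code step by step.

Initialize: counts = {}
Entering loop: for k in range(4):

After execution: counts = {0: 0, 1: 1, 2: 4, 3: 9}
{0: 0, 1: 1, 2: 4, 3: 9}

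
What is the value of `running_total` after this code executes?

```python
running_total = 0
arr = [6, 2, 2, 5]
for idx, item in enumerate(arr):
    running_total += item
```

Let's trace through this code step by step.

Initialize: running_total = 0
Initialize: arr = [6, 2, 2, 5]
Entering loop: for idx, item in enumerate(arr):

After execution: running_total = 15
15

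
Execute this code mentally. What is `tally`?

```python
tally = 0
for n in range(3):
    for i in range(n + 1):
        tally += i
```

Let's trace through this code step by step.

Initialize: tally = 0
Entering loop: for n in range(3):

After execution: tally = 4
4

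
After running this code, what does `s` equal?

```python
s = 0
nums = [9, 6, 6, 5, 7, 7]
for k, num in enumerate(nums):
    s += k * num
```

Let's trace through this code step by step.

Initialize: s = 0
Initialize: nums = [9, 6, 6, 5, 7, 7]
Entering loop: for k, num in enumerate(nums):

After execution: s = 96
96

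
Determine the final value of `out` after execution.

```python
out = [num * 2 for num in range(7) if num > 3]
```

Let's trace through this code step by step.

Initialize: out = [num * 2 for num in range(7) if num > 3]

After execution: out = [8, 10, 12]
[8, 10, 12]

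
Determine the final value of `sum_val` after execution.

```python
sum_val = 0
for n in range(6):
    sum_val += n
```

Let's trace through this code step by step.

Initialize: sum_val = 0
Entering loop: for n in range(6):

After execution: sum_val = 15
15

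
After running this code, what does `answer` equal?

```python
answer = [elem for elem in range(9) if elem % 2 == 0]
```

Let's trace through this code step by step.

Initialize: answer = [elem for elem in range(9) if elem % 2 == 0]

After execution: answer = [0, 2, 4, 6, 8]
[0, 2, 4, 6, 8]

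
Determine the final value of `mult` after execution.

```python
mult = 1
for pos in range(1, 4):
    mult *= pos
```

Let's trace through this code step by step.

Initialize: mult = 1
Entering loop: for pos in range(1, 4):

After execution: mult = 6
6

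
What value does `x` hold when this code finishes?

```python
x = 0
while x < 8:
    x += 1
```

Let's trace through this code step by step.

Initialize: x = 0
Entering loop: while x < 8:

After execution: x = 8
8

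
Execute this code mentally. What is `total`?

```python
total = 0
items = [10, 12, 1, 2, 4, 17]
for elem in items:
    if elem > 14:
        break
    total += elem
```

Let's trace through this code step by step.

Initialize: total = 0
Initialize: items = [10, 12, 1, 2, 4, 17]
Entering loop: for elem in items:

After execution: total = 29
29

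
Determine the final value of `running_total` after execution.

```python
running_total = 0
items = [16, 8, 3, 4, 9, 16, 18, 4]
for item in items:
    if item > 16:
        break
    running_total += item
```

Let's trace through this code step by step.

Initialize: running_total = 0
Initialize: items = [16, 8, 3, 4, 9, 16, 18, 4]
Entering loop: for item in items:

After execution: running_total = 56
56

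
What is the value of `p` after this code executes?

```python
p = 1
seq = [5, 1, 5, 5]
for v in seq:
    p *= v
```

Let's trace through this code step by step.

Initialize: p = 1
Initialize: seq = [5, 1, 5, 5]
Entering loop: for v in seq:

After execution: p = 125
125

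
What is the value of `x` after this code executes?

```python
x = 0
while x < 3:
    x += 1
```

Let's trace through this code step by step.

Initialize: x = 0
Entering loop: while x < 3:

After execution: x = 3
3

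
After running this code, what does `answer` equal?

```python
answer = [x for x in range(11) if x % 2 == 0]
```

Let's trace through this code step by step.

Initialize: answer = [x for x in range(11) if x % 2 == 0]

After execution: answer = [0, 2, 4, 6, 8, 10]
[0, 2, 4, 6, 8, 10]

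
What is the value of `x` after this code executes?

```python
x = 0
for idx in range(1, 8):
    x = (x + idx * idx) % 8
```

Let's trace through this code step by step.

Initialize: x = 0
Entering loop: for idx in range(1, 8):

After execution: x = 4
4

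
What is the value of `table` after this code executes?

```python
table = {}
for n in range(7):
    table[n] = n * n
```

Let's trace through this code step by step.

Initialize: table = {}
Entering loop: for n in range(7):

After execution: table = {0: 0, 1: 1, 2: 4, 3: 9, 4: 16, 5: 25, 6: 36}
{0: 0, 1: 1, 2: 4, 3: 9, 4: 16, 5: 25, 6: 36}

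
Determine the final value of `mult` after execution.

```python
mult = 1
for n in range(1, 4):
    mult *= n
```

Let's trace through this code step by step.

Initialize: mult = 1
Entering loop: for n in range(1, 4):

After execution: mult = 6
6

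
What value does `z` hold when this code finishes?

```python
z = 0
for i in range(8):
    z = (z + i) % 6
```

Let's trace through this code step by step.

Initialize: z = 0
Entering loop: for i in range(8):

After execution: z = 4
4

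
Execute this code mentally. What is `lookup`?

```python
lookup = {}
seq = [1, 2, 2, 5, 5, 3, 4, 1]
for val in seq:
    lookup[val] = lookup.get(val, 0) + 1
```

Let's trace through this code step by step.

Initialize: lookup = {}
Initialize: seq = [1, 2, 2, 5, 5, 3, 4, 1]
Entering loop: for val in seq:

After execution: lookup = {1: 2, 2: 2, 5: 2, 3: 1, 4: 1}
{1: 2, 2: 2, 5: 2, 3: 1, 4: 1}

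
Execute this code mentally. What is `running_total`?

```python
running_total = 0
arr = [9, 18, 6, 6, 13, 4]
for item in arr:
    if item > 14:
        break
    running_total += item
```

Let's trace through this code step by step.

Initialize: running_total = 0
Initialize: arr = [9, 18, 6, 6, 13, 4]
Entering loop: for item in arr:

After execution: running_total = 9
9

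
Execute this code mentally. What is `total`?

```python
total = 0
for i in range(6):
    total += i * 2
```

Let's trace through this code step by step.

Initialize: total = 0
Entering loop: for i in range(6):

After execution: total = 30
30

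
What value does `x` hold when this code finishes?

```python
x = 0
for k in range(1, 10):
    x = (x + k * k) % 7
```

Let's trace through this code step by step.

Initialize: x = 0
Entering loop: for k in range(1, 10):

After execution: x = 5
5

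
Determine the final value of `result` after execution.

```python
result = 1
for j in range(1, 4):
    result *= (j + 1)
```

Let's trace through this code step by step.

Initialize: result = 1
Entering loop: for j in range(1, 4):

After execution: result = 24
24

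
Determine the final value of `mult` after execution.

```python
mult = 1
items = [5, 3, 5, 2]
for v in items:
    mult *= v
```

Let's trace through this code step by step.

Initialize: mult = 1
Initialize: items = [5, 3, 5, 2]
Entering loop: for v in items:

After execution: mult = 150
150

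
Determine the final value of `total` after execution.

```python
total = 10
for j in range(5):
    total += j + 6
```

Let's trace through this code step by step.

Initialize: total = 10
Entering loop: for j in range(5):

After execution: total = 50
50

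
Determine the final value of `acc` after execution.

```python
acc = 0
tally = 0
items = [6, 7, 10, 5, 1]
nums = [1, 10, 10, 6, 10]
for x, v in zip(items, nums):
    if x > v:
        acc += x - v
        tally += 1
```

Let's trace through this code step by step.

Initialize: acc = 0
Initialize: tally = 0
Initialize: items = [6, 7, 10, 5, 1]
Initialize: nums = [1, 10, 10, 6, 10]
Entering loop: for x, v in zip(items, nums):

After execution: acc = 5
5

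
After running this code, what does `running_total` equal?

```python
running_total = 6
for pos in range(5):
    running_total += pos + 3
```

Let's trace through this code step by step.

Initialize: running_total = 6
Entering loop: for pos in range(5):

After execution: running_total = 31
31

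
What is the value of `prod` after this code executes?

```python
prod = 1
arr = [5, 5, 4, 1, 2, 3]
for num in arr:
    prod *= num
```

Let's trace through this code step by step.

Initialize: prod = 1
Initialize: arr = [5, 5, 4, 1, 2, 3]
Entering loop: for num in arr:

After execution: prod = 600
600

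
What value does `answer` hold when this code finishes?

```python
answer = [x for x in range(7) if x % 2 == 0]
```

Let's trace through this code step by step.

Initialize: answer = [x for x in range(7) if x % 2 == 0]

After execution: answer = [0, 2, 4, 6]
[0, 2, 4, 6]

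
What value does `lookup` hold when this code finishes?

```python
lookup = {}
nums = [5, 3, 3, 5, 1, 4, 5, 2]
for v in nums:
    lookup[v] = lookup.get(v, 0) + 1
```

Let's trace through this code step by step.

Initialize: lookup = {}
Initialize: nums = [5, 3, 3, 5, 1, 4, 5, 2]
Entering loop: for v in nums:

After execution: lookup = {5: 3, 3: 2, 1: 1, 4: 1, 2: 1}
{5: 3, 3: 2, 1: 1, 4: 1, 2: 1}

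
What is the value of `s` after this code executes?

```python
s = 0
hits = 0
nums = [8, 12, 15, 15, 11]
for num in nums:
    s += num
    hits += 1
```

Let's trace through this code step by step.

Initialize: s = 0
Initialize: hits = 0
Initialize: nums = [8, 12, 15, 15, 11]
Entering loop: for num in nums:

After execution: s = 61
61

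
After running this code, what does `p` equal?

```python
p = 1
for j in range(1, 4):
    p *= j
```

Let's trace through this code step by step.

Initialize: p = 1
Entering loop: for j in range(1, 4):

After execution: p = 6
6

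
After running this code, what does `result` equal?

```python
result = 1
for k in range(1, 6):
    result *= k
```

Let's trace through this code step by step.

Initialize: result = 1
Entering loop: for k in range(1, 6):

After execution: result = 120
120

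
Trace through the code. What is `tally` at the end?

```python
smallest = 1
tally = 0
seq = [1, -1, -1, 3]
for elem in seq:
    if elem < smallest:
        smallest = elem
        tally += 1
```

Let's trace through this code step by step.

Initialize: smallest = 1
Initialize: tally = 0
Initialize: seq = [1, -1, -1, 3]
Entering loop: for elem in seq:

After execution: tally = 1
1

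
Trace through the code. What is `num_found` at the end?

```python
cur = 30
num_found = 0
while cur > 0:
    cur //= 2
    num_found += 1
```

Let's trace through this code step by step.

Initialize: cur = 30
Initialize: num_found = 0
Entering loop: while cur > 0:

After execution: num_found = 5
5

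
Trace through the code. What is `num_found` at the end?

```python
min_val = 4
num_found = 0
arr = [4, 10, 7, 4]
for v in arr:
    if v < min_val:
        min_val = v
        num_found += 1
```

Let's trace through this code step by step.

Initialize: min_val = 4
Initialize: num_found = 0
Initialize: arr = [4, 10, 7, 4]
Entering loop: for v in arr:

After execution: num_found = 0
0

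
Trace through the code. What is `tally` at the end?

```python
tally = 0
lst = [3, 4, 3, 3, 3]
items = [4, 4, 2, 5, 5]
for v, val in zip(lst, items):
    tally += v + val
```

Let's trace through this code step by step.

Initialize: tally = 0
Initialize: lst = [3, 4, 3, 3, 3]
Initialize: items = [4, 4, 2, 5, 5]
Entering loop: for v, val in zip(lst, items):

After execution: tally = 36
36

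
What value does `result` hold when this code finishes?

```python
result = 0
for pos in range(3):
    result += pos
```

Let's trace through this code step by step.

Initialize: result = 0
Entering loop: for pos in range(3):

After execution: result = 3
3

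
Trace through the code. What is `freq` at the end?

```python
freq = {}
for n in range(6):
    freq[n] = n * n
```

Let's trace through this code step by step.

Initialize: freq = {}
Entering loop: for n in range(6):

After execution: freq = {0: 0, 1: 1, 2: 4, 3: 9, 4: 16, 5: 25}
{0: 0, 1: 1, 2: 4, 3: 9, 4: 16, 5: 25}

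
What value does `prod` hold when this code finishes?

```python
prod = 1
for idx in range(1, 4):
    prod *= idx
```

Let's trace through this code step by step.

Initialize: prod = 1
Entering loop: for idx in range(1, 4):

After execution: prod = 6
6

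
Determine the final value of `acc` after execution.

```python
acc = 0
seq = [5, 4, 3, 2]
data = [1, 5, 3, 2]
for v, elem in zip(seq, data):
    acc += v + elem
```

Let's trace through this code step by step.

Initialize: acc = 0
Initialize: seq = [5, 4, 3, 2]
Initialize: data = [1, 5, 3, 2]
Entering loop: for v, elem in zip(seq, data):

After execution: acc = 25
25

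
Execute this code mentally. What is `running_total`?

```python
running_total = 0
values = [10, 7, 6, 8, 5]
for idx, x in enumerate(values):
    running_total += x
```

Let's trace through this code step by step.

Initialize: running_total = 0
Initialize: values = [10, 7, 6, 8, 5]
Entering loop: for idx, x in enumerate(values):

After execution: running_total = 36
36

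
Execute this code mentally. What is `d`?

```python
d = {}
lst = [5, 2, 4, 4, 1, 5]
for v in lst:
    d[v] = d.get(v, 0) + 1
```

Let's trace through this code step by step.

Initialize: d = {}
Initialize: lst = [5, 2, 4, 4, 1, 5]
Entering loop: for v in lst:

After execution: d = {5: 2, 2: 1, 4: 2, 1: 1}
{5: 2, 2: 1, 4: 2, 1: 1}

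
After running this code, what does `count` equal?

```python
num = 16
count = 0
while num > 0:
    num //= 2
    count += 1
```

Let's trace through this code step by step.

Initialize: num = 16
Initialize: count = 0
Entering loop: while num > 0:

After execution: count = 5
5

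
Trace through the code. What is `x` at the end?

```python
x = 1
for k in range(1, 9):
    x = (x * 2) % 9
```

Let's trace through this code step by step.

Initialize: x = 1
Entering loop: for k in range(1, 9):

After execution: x = 4
4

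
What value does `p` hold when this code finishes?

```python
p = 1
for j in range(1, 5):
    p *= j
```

Let's trace through this code step by step.

Initialize: p = 1
Entering loop: for j in range(1, 5):

After execution: p = 24
24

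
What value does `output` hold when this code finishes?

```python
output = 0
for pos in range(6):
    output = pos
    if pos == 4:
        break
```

Let's trace through this code step by step.

Initialize: output = 0
Entering loop: for pos in range(6):

After execution: output = 4
4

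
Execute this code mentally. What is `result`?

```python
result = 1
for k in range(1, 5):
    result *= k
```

Let's trace through this code step by step.

Initialize: result = 1
Entering loop: for k in range(1, 5):

After execution: result = 24
24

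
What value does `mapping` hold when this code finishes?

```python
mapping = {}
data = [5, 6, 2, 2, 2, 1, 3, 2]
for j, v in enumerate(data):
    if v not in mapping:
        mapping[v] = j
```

Let's trace through this code step by step.

Initialize: mapping = {}
Initialize: data = [5, 6, 2, 2, 2, 1, 3, 2]
Entering loop: for j, v in enumerate(data):

After execution: mapping = {5: 0, 6: 1, 2: 2, 1: 5, 3: 6}
{5: 0, 6: 1, 2: 2, 1: 5, 3: 6}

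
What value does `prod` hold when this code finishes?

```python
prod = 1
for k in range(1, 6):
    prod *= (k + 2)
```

Let's trace through this code step by step.

Initialize: prod = 1
Entering loop: for k in range(1, 6):

After execution: prod = 2520
2520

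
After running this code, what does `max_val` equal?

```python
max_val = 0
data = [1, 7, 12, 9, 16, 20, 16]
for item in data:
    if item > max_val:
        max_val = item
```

Let's trace through this code step by step.

Initialize: max_val = 0
Initialize: data = [1, 7, 12, 9, 16, 20, 16]
Entering loop: for item in data:

After execution: max_val = 20
20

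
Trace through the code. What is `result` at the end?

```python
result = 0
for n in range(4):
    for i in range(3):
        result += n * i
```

Let's trace through this code step by step.

Initialize: result = 0
Entering loop: for n in range(4):

After execution: result = 18
18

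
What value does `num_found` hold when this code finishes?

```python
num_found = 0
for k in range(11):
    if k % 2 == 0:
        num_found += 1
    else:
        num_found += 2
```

Let's trace through this code step by step.

Initialize: num_found = 0
Entering loop: for k in range(11):

After execution: num_found = 16
16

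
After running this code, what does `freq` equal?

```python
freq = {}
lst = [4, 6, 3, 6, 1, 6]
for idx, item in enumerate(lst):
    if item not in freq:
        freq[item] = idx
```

Let's trace through this code step by step.

Initialize: freq = {}
Initialize: lst = [4, 6, 3, 6, 1, 6]
Entering loop: for idx, item in enumerate(lst):

After execution: freq = {4: 0, 6: 1, 3: 2, 1: 4}
{4: 0, 6: 1, 3: 2, 1: 4}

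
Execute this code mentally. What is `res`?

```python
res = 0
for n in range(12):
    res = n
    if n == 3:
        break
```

Let's trace through this code step by step.

Initialize: res = 0
Entering loop: for n in range(12):

After execution: res = 3
3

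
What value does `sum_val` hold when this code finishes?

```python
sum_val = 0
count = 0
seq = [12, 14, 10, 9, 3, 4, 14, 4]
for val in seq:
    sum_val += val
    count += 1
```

Let's trace through this code step by step.

Initialize: sum_val = 0
Initialize: count = 0
Initialize: seq = [12, 14, 10, 9, 3, 4, 14, 4]
Entering loop: for val in seq:

After execution: sum_val = 70
70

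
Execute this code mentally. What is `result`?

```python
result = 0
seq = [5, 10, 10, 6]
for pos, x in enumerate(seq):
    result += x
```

Let's trace through this code step by step.

Initialize: result = 0
Initialize: seq = [5, 10, 10, 6]
Entering loop: for pos, x in enumerate(seq):

After execution: result = 31
31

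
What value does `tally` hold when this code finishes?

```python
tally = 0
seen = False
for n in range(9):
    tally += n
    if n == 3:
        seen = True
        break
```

Let's trace through this code step by step.

Initialize: tally = 0
Initialize: seen = False
Entering loop: for n in range(9):

After execution: tally = 6
6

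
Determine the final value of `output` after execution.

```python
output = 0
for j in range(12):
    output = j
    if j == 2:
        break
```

Let's trace through this code step by step.

Initialize: output = 0
Entering loop: for j in range(12):

After execution: output = 2
2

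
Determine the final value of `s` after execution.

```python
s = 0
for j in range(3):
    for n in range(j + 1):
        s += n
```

Let's trace through this code step by step.

Initialize: s = 0
Entering loop: for j in range(3):

After execution: s = 4
4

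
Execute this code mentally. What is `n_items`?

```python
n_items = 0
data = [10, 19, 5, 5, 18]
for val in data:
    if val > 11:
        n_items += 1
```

Let's trace through this code step by step.

Initialize: n_items = 0
Initialize: data = [10, 19, 5, 5, 18]
Entering loop: for val in data:

After execution: n_items = 2
2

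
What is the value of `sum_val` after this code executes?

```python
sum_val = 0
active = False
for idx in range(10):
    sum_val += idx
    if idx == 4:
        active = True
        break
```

Let's trace through this code step by step.

Initialize: sum_val = 0
Initialize: active = False
Entering loop: for idx in range(10):

After execution: sum_val = 10
10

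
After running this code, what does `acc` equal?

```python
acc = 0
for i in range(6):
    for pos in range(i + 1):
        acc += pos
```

Let's trace through this code step by step.

Initialize: acc = 0
Entering loop: for i in range(6):

After execution: acc = 35
35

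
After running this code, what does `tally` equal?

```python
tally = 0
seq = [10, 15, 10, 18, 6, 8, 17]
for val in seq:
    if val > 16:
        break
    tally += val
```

Let's trace through this code step by step.

Initialize: tally = 0
Initialize: seq = [10, 15, 10, 18, 6, 8, 17]
Entering loop: for val in seq:

After execution: tally = 35
35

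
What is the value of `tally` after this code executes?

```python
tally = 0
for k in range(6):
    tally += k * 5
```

Let's trace through this code step by step.

Initialize: tally = 0
Entering loop: for k in range(6):

After execution: tally = 75
75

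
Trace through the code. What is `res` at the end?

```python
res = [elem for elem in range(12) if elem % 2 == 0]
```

Let's trace through this code step by step.

Initialize: res = [elem for elem in range(12) if elem % 2 == 0]

After execution: res = [0, 2, 4, 6, 8, 10]
[0, 2, 4, 6, 8, 10]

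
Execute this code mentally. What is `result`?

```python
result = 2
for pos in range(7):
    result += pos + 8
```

Let's trace through this code step by step.

Initialize: result = 2
Entering loop: for pos in range(7):

After execution: result = 79
79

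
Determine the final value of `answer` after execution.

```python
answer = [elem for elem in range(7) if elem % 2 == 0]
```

Let's trace through this code step by step.

Initialize: answer = [elem for elem in range(7) if elem % 2 == 0]

After execution: answer = [0, 2, 4, 6]
[0, 2, 4, 6]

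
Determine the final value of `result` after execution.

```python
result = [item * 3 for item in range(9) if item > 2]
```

Let's trace through this code step by step.

Initialize: result = [item * 3 for item in range(9) if item > 2]

After execution: result = [9, 12, 15, 18, 21, 24]
[9, 12, 15, 18, 21, 24]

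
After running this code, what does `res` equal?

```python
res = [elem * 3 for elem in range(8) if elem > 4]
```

Let's trace through this code step by step.

Initialize: res = [elem * 3 for elem in range(8) if elem > 4]

After execution: res = [15, 18, 21]
[15, 18, 21]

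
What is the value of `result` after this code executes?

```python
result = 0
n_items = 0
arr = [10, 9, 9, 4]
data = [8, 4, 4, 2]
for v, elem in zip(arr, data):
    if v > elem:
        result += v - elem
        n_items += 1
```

Let's trace through this code step by step.

Initialize: result = 0
Initialize: n_items = 0
Initialize: arr = [10, 9, 9, 4]
Initialize: data = [8, 4, 4, 2]
Entering loop: for v, elem in zip(arr, data):

After execution: result = 14
14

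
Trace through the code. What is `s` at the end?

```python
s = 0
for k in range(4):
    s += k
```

Let's trace through this code step by step.

Initialize: s = 0
Entering loop: for k in range(4):

After execution: s = 6
6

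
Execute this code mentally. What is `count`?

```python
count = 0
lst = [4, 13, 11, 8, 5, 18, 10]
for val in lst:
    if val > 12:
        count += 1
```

Let's trace through this code step by step.

Initialize: count = 0
Initialize: lst = [4, 13, 11, 8, 5, 18, 10]
Entering loop: for val in lst:

After execution: count = 2
2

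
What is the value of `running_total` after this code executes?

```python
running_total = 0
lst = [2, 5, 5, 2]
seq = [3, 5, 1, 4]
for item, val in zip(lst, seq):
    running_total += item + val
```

Let's trace through this code step by step.

Initialize: running_total = 0
Initialize: lst = [2, 5, 5, 2]
Initialize: seq = [3, 5, 1, 4]
Entering loop: for item, val in zip(lst, seq):

After execution: running_total = 27
27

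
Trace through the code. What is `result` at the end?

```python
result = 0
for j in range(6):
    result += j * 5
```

Let's trace through this code step by step.

Initialize: result = 0
Entering loop: for j in range(6):

After execution: result = 75
75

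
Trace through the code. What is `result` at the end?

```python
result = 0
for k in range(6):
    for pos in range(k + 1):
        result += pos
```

Let's trace through this code step by step.

Initialize: result = 0
Entering loop: for k in range(6):

After execution: result = 35
35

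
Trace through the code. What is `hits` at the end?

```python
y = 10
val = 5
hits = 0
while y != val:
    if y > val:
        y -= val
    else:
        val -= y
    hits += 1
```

Let's trace through this code step by step.

Initialize: y = 10
Initialize: val = 5
Initialize: hits = 0
Entering loop: while y != val:

After execution: hits = 1
1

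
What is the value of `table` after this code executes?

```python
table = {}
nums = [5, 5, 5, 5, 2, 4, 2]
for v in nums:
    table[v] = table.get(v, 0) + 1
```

Let's trace through this code step by step.

Initialize: table = {}
Initialize: nums = [5, 5, 5, 5, 2, 4, 2]
Entering loop: for v in nums:

After execution: table = {5: 4, 2: 2, 4: 1}
{5: 4, 2: 2, 4: 1}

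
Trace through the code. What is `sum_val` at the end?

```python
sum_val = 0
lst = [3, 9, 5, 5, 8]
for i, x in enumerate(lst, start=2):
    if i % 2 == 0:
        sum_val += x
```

Let's trace through this code step by step.

Initialize: sum_val = 0
Initialize: lst = [3, 9, 5, 5, 8]
Entering loop: for i, x in enumerate(lst, start=2):

After execution: sum_val = 16
16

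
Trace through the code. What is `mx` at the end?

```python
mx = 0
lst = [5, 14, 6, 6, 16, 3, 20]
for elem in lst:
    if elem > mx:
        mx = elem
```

Let's trace through this code step by step.

Initialize: mx = 0
Initialize: lst = [5, 14, 6, 6, 16, 3, 20]
Entering loop: for elem in lst:

After execution: mx = 20
20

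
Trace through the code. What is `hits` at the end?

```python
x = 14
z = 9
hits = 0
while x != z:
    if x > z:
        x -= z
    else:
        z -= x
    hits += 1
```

Let's trace through this code step by step.

Initialize: x = 14
Initialize: z = 9
Initialize: hits = 0
Entering loop: while x != z:

After execution: hits = 6
6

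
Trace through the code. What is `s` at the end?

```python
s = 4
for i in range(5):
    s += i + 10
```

Let's trace through this code step by step.

Initialize: s = 4
Entering loop: for i in range(5):

After execution: s = 64
64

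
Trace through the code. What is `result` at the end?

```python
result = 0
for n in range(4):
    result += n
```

Let's trace through this code step by step.

Initialize: result = 0
Entering loop: for n in range(4):

After execution: result = 6
6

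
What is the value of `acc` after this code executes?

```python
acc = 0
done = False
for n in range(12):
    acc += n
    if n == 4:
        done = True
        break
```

Let's trace through this code step by step.

Initialize: acc = 0
Initialize: done = False
Entering loop: for n in range(12):

After execution: acc = 10
10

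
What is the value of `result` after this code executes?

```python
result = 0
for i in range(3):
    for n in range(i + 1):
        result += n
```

Let's trace through this code step by step.

Initialize: result = 0
Entering loop: for i in range(3):

After execution: result = 4
4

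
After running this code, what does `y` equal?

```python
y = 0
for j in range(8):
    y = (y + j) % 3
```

Let's trace through this code step by step.

Initialize: y = 0
Entering loop: for j in range(8):

After execution: y = 1
1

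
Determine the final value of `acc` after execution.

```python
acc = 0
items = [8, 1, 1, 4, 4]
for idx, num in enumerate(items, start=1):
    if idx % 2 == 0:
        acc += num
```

Let's trace through this code step by step.

Initialize: acc = 0
Initialize: items = [8, 1, 1, 4, 4]
Entering loop: for idx, num in enumerate(items, start=1):

After execution: acc = 5
5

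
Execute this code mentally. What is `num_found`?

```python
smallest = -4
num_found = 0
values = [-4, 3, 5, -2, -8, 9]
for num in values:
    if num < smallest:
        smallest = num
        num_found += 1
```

Let's trace through this code step by step.

Initialize: smallest = -4
Initialize: num_found = 0
Initialize: values = [-4, 3, 5, -2, -8, 9]
Entering loop: for num in values:

After execution: num_found = 1
1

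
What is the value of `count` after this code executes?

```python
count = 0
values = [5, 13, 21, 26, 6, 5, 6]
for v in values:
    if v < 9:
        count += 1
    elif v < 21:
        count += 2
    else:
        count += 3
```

Let's trace through this code step by step.

Initialize: count = 0
Initialize: values = [5, 13, 21, 26, 6, 5, 6]
Entering loop: for v in values:

After execution: count = 12
12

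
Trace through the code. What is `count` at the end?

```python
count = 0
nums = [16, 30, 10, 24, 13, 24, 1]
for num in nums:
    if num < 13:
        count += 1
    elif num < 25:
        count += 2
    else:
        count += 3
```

Let's trace through this code step by step.

Initialize: count = 0
Initialize: nums = [16, 30, 10, 24, 13, 24, 1]
Entering loop: for num in nums:

After execution: count = 13
13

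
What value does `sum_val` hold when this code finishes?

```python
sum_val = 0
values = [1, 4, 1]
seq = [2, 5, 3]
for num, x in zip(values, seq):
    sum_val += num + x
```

Let's trace through this code step by step.

Initialize: sum_val = 0
Initialize: values = [1, 4, 1]
Initialize: seq = [2, 5, 3]
Entering loop: for num, x in zip(values, seq):

After execution: sum_val = 16
16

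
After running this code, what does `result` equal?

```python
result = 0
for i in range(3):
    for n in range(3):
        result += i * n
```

Let's trace through this code step by step.

Initialize: result = 0
Entering loop: for i in range(3):

After execution: result = 9
9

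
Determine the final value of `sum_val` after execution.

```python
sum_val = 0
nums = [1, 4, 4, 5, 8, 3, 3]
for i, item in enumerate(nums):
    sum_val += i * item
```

Let's trace through this code step by step.

Initialize: sum_val = 0
Initialize: nums = [1, 4, 4, 5, 8, 3, 3]
Entering loop: for i, item in enumerate(nums):

After execution: sum_val = 92
92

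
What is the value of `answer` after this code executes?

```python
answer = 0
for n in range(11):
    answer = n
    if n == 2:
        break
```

Let's trace through this code step by step.

Initialize: answer = 0
Entering loop: for n in range(11):

After execution: answer = 2
2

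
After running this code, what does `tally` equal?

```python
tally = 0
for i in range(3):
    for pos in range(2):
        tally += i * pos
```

Let's trace through this code step by step.

Initialize: tally = 0
Entering loop: for i in range(3):

After execution: tally = 3
3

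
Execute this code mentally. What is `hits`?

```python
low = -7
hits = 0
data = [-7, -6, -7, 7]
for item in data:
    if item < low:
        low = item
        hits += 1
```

Let's trace through this code step by step.

Initialize: low = -7
Initialize: hits = 0
Initialize: data = [-7, -6, -7, 7]
Entering loop: for item in data:

After execution: hits = 0
0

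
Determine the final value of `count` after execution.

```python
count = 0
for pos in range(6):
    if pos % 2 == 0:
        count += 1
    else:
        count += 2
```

Let's trace through this code step by step.

Initialize: count = 0
Entering loop: for pos in range(6):

After execution: count = 9
9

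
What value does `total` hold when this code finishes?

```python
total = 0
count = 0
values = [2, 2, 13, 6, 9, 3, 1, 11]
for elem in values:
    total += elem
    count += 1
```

Let's trace through this code step by step.

Initialize: total = 0
Initialize: count = 0
Initialize: values = [2, 2, 13, 6, 9, 3, 1, 11]
Entering loop: for elem in values:

After execution: total = 47
47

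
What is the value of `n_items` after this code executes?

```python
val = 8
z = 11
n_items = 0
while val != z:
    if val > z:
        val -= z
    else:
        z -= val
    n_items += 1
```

Let's trace through this code step by step.

Initialize: val = 8
Initialize: z = 11
Initialize: n_items = 0
Entering loop: while val != z:

After execution: n_items = 5
5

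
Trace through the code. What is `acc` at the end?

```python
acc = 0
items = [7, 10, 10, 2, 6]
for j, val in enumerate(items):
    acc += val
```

Let's trace through this code step by step.

Initialize: acc = 0
Initialize: items = [7, 10, 10, 2, 6]
Entering loop: for j, val in enumerate(items):

After execution: acc = 35
35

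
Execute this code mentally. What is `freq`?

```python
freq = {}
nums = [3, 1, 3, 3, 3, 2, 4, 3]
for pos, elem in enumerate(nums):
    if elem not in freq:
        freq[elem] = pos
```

Let's trace through this code step by step.

Initialize: freq = {}
Initialize: nums = [3, 1, 3, 3, 3, 2, 4, 3]
Entering loop: for pos, elem in enumerate(nums):

After execution: freq = {3: 0, 1: 1, 2: 5, 4: 6}
{3: 0, 1: 1, 2: 5, 4: 6}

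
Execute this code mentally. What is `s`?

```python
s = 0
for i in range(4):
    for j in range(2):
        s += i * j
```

Let's trace through this code step by step.

Initialize: s = 0
Entering loop: for i in range(4):

After execution: s = 6
6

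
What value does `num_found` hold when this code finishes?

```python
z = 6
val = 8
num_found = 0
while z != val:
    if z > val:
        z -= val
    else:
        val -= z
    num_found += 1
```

Let's trace through this code step by step.

Initialize: z = 6
Initialize: val = 8
Initialize: num_found = 0
Entering loop: while z != val:

After execution: num_found = 3
3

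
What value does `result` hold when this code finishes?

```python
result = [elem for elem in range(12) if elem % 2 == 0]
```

Let's trace through this code step by step.

Initialize: result = [elem for elem in range(12) if elem % 2 == 0]

After execution: result = [0, 2, 4, 6, 8, 10]
[0, 2, 4, 6, 8, 10]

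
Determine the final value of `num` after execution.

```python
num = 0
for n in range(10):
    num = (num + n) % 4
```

Let's trace through this code step by step.

Initialize: num = 0
Entering loop: for n in range(10):

After execution: num = 1
1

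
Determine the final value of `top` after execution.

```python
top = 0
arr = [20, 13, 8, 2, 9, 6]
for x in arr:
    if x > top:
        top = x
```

Let's trace through this code step by step.

Initialize: top = 0
Initialize: arr = [20, 13, 8, 2, 9, 6]
Entering loop: for x in arr:

After execution: top = 20
20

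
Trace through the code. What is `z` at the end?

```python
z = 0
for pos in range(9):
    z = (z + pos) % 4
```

Let's trace through this code step by step.

Initialize: z = 0
Entering loop: for pos in range(9):

After execution: z = 0
0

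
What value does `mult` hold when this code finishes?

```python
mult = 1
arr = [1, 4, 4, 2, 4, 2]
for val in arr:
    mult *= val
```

Let's trace through this code step by step.

Initialize: mult = 1
Initialize: arr = [1, 4, 4, 2, 4, 2]
Entering loop: for val in arr:

After execution: mult = 256
256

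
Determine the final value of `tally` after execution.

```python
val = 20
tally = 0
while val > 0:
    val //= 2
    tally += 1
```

Let's trace through this code step by step.

Initialize: val = 20
Initialize: tally = 0
Entering loop: while val > 0:

After execution: tally = 5
5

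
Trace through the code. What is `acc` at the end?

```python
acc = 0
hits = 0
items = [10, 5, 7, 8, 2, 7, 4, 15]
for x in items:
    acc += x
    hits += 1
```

Let's trace through this code step by step.

Initialize: acc = 0
Initialize: hits = 0
Initialize: items = [10, 5, 7, 8, 2, 7, 4, 15]
Entering loop: for x in items:

After execution: acc = 58
58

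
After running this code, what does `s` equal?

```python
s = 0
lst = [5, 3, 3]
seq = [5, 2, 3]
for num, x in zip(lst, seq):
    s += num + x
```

Let's trace through this code step by step.

Initialize: s = 0
Initialize: lst = [5, 3, 3]
Initialize: seq = [5, 2, 3]
Entering loop: for num, x in zip(lst, seq):

After execution: s = 21
21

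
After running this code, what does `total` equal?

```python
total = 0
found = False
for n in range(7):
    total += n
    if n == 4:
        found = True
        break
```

Let's trace through this code step by step.

Initialize: total = 0
Initialize: found = False
Entering loop: for n in range(7):

After execution: total = 10
10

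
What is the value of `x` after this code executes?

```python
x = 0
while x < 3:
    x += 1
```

Let's trace through this code step by step.

Initialize: x = 0
Entering loop: while x < 3:

After execution: x = 3
3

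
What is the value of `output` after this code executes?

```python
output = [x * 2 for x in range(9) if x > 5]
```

Let's trace through this code step by step.

Initialize: output = [x * 2 for x in range(9) if x > 5]

After execution: output = [12, 14, 16]
[12, 14, 16]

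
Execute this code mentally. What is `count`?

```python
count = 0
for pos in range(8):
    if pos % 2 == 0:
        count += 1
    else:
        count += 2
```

Let's trace through this code step by step.

Initialize: count = 0
Entering loop: for pos in range(8):

After execution: count = 12
12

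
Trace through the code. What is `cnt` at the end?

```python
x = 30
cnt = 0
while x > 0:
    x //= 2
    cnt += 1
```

Let's trace through this code step by step.

Initialize: x = 30
Initialize: cnt = 0
Entering loop: while x > 0:

After execution: cnt = 5
5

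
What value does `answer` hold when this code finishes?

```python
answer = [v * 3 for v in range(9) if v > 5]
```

Let's trace through this code step by step.

Initialize: answer = [v * 3 for v in range(9) if v > 5]

After execution: answer = [18, 21, 24]
[18, 21, 24]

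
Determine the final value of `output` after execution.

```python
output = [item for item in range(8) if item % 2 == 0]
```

Let's trace through this code step by step.

Initialize: output = [item for item in range(8) if item % 2 == 0]

After execution: output = [0, 2, 4, 6]
[0, 2, 4, 6]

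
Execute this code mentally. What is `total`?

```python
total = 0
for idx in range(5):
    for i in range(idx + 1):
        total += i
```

Let's trace through this code step by step.

Initialize: total = 0
Entering loop: for idx in range(5):

After execution: total = 20
20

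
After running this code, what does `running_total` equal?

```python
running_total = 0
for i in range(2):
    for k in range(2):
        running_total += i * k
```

Let's trace through this code step by step.

Initialize: running_total = 0
Entering loop: for i in range(2):

After execution: running_total = 1
1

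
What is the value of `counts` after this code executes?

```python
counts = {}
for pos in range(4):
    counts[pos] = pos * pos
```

Let's trace through this code step by step.

Initialize: counts = {}
Entering loop: for pos in range(4):

After execution: counts = {0: 0, 1: 1, 2: 4, 3: 9}
{0: 0, 1: 1, 2: 4, 3: 9}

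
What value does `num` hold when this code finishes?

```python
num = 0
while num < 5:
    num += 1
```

Let's trace through this code step by step.

Initialize: num = 0
Entering loop: while num < 5:

After execution: num = 5
5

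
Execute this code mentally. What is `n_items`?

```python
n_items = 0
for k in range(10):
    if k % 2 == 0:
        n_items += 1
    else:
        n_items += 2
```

Let's trace through this code step by step.

Initialize: n_items = 0
Entering loop: for k in range(10):

After execution: n_items = 15
15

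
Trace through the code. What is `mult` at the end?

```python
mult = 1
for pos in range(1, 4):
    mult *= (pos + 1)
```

Let's trace through this code step by step.

Initialize: mult = 1
Entering loop: for pos in range(1, 4):

After execution: mult = 24
24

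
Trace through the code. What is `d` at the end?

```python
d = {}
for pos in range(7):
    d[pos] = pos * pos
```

Let's trace through this code step by step.

Initialize: d = {}
Entering loop: for pos in range(7):

After execution: d = {0: 0, 1: 1, 2: 4, 3: 9, 4: 16, 5: 25, 6: 36}
{0: 0, 1: 1, 2: 4, 3: 9, 4: 16, 5: 25, 6: 36}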